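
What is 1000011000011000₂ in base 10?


Positional values:
Bit 3: 1 × 2^3 = 8
Bit 4: 1 × 2^4 = 16
Bit 9: 1 × 2^9 = 512
Bit 10: 1 × 2^10 = 1024
Bit 15: 1 × 2^15 = 32768
Sum = 8 + 16 + 512 + 1024 + 32768
= 34328


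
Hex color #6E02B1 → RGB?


Hex: #6E02B1
R = 6E₁₆ = 110
G = 02₁₆ = 2
B = B1₁₆ = 177
= RGB(110, 2, 177)


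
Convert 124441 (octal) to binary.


Each octal digit → 3 binary bits:
  1 = 001
  2 = 010
  4 = 100
  4 = 100
  4 = 100
  1 = 001
Concatenate: 001 010 100 100 100 001
= 001010100100100001


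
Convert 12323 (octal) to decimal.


Positional values:
Position 0: 3 × 8^0 = 3
Position 1: 2 × 8^1 = 16
Position 2: 3 × 8^2 = 192
Position 3: 2 × 8^3 = 1024
Position 4: 1 × 8^4 = 4096
Sum = 3 + 16 + 192 + 1024 + 4096
= 5331


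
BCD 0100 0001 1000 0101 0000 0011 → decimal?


Each 4-bit group → digit:
  0100 → 4
  0001 → 1
  1000 → 8
  0101 → 5
  0000 → 0
  0011 → 3
= 418503


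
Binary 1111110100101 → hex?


Group into 4-bit nibbles: 0001111110100101
  0001 = 1
  1111 = F
  1010 = A
  0101 = 5
= 0x1FA5


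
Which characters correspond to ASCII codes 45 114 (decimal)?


Codes (decimal): 45 114
Per-code ASCII lookup:
  45  (special character) → '-'
  114  (range 97-122: lowercase, 114 - 97 = 17) → 'r'
= '-r'


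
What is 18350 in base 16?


Divide by 16 repeatedly:
18350 ÷ 16 = 1146 remainder 14 (E)
1146 ÷ 16 = 71 remainder 10 (A)
71 ÷ 16 = 4 remainder 7 (7)
4 ÷ 16 = 0 remainder 4 (4)
Reading remainders bottom-up:
= 0x47AE


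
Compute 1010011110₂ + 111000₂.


Align and add column by column (LSB to MSB, carry propagating):
  01010011110
+ 00000111000
  -----------
  col 0: 0 + 0 + 0 (carry in) = 0 → bit 0, carry out 0
  col 1: 1 + 0 + 0 (carry in) = 1 → bit 1, carry out 0
  col 2: 1 + 0 + 0 (carry in) = 1 → bit 1, carry out 0
  col 3: 1 + 1 + 0 (carry in) = 2 → bit 0, carry out 1
  col 4: 1 + 1 + 1 (carry in) = 3 → bit 1, carry out 1
  col 5: 0 + 1 + 1 (carry in) = 2 → bit 0, carry out 1
  col 6: 0 + 0 + 1 (carry in) = 1 → bit 1, carry out 0
  col 7: 1 + 0 + 0 (carry in) = 1 → bit 1, carry out 0
  col 8: 0 + 0 + 0 (carry in) = 0 → bit 0, carry out 0
  col 9: 1 + 0 + 0 (carry in) = 1 → bit 1, carry out 0
  col 10: 0 + 0 + 0 (carry in) = 0 → bit 0, carry out 0
Reading bits MSB→LSB: 01011010110
Strip leading zeros: 1011010110
= 1011010110


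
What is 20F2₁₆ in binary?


Each hex digit → 4 binary bits:
  2 = 0010
  0 = 0000
  F = 1111
  2 = 0010
Concatenate: 0010 0000 1111 0010
= 0010000011110010


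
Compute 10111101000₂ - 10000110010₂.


Align and subtract column by column (LSB to MSB, borrowing when needed):
  10111101000
- 10000110010
  -----------
  col 0: (0 - 0 borrow-in) - 0 → 0 - 0 = 0, borrow out 0
  col 1: (0 - 0 borrow-in) - 1 → borrow from next column: (0+2) - 1 = 1, borrow out 1
  col 2: (0 - 1 borrow-in) - 0 → borrow from next column: (-1+2) - 0 = 1, borrow out 1
  col 3: (1 - 1 borrow-in) - 0 → 0 - 0 = 0, borrow out 0
  col 4: (0 - 0 borrow-in) - 1 → borrow from next column: (0+2) - 1 = 1, borrow out 1
  col 5: (1 - 1 borrow-in) - 1 → borrow from next column: (0+2) - 1 = 1, borrow out 1
  col 6: (1 - 1 borrow-in) - 0 → 0 - 0 = 0, borrow out 0
  col 7: (1 - 0 borrow-in) - 0 → 1 - 0 = 1, borrow out 0
  col 8: (1 - 0 borrow-in) - 0 → 1 - 0 = 1, borrow out 0
  col 9: (0 - 0 borrow-in) - 0 → 0 - 0 = 0, borrow out 0
  col 10: (1 - 0 borrow-in) - 1 → 1 - 1 = 0, borrow out 0
Reading bits MSB→LSB: 00110110110
Strip leading zeros: 110110110
= 110110110


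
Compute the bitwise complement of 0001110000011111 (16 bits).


Original: 0001110000011111
Invert all bits:
  bit 0: 0 → 1
  bit 1: 0 → 1
  bit 2: 0 → 1
  bit 3: 1 → 0
  bit 4: 1 → 0
  bit 5: 1 → 0
  bit 6: 0 → 1
  bit 7: 0 → 1
  bit 8: 0 → 1
  bit 9: 0 → 1
  bit 10: 0 → 1
  bit 11: 1 → 0
  bit 12: 1 → 0
  bit 13: 1 → 0
  bit 14: 1 → 0
  bit 15: 1 → 0
= 1110001111100000


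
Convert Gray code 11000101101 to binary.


Gray code: 11000101101
MSB stays the same: 1
Each subsequent bit = prev_binary XOR current_gray:
  B[1] = 1 XOR 1 = 0
  B[2] = 0 XOR 0 = 0
  B[3] = 0 XOR 0 = 0
  B[4] = 0 XOR 0 = 0
  B[5] = 0 XOR 1 = 1
  B[6] = 1 XOR 0 = 1
  B[7] = 1 XOR 1 = 0
  B[8] = 0 XOR 1 = 1
  B[9] = 1 XOR 0 = 1
  B[10] = 1 XOR 1 = 0
= 10000110110 (1078 decimal)


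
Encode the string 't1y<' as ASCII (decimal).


String: 't1y<'  (4 characters)
Per-character ASCII lookup:
  't': lowercase starts at 97: 't' = 97 + 19 = 116
  '1': digits start at 48: '1' = 48 + 1 = 49
  'y': lowercase starts at 97: 'y' = 97 + 24 = 121
  '<': special character: '<' = 60
= 116 49 121 60


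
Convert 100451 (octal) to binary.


Each octal digit → 3 binary bits:
  1 = 001
  0 = 000
  0 = 000
  4 = 100
  5 = 101
  1 = 001
Concatenate: 001 000 000 100 101 001
= 001000000100101001


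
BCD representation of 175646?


Each digit → 4-bit binary:
  1 → 0001
  7 → 0111
  5 → 0101
  6 → 0110
  4 → 0100
  6 → 0110
= 0001 0111 0101 0110 0100 0110


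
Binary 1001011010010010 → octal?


Group into 3-bit groups: 001001011010010010
  001 = 1
  001 = 1
  011 = 3
  010 = 2
  010 = 2
  010 = 2
= 0o113222


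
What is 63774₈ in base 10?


Positional values:
Position 0: 4 × 8^0 = 4
Position 1: 7 × 8^1 = 56
Position 2: 7 × 8^2 = 448
Position 3: 3 × 8^3 = 1536
Position 4: 6 × 8^4 = 24576
Sum = 4 + 56 + 448 + 1536 + 24576
= 26620


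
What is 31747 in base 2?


Divide by 2 repeatedly:
31747 ÷ 2 = 15873 remainder 1
15873 ÷ 2 = 7936 remainder 1
7936 ÷ 2 = 3968 remainder 0
3968 ÷ 2 = 1984 remainder 0
1984 ÷ 2 = 992 remainder 0
992 ÷ 2 = 496 remainder 0
496 ÷ 2 = 248 remainder 0
248 ÷ 2 = 124 remainder 0
124 ÷ 2 = 62 remainder 0
62 ÷ 2 = 31 remainder 0
31 ÷ 2 = 15 remainder 1
15 ÷ 2 = 7 remainder 1
7 ÷ 2 = 3 remainder 1
3 ÷ 2 = 1 remainder 1
1 ÷ 2 = 0 remainder 1
Reading remainders bottom-up:
= 111110000000011


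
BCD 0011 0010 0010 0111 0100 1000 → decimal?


Each 4-bit group → digit:
  0011 → 3
  0010 → 2
  0010 → 2
  0111 → 7
  0100 → 4
  1000 → 8
= 322748


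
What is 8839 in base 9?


Divide by 9 repeatedly:
8839 ÷ 9 = 982 remainder 1
982 ÷ 9 = 109 remainder 1
109 ÷ 9 = 12 remainder 1
12 ÷ 9 = 1 remainder 3
1 ÷ 9 = 0 remainder 1
Reading remainders bottom-up:
= 13111


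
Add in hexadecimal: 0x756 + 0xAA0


Align and add column by column (LSB to MSB, each column mod 16 with carry):
  0756
+ 0AA0
  ----
  col 0: 6(6) + 0(0) + 0 (carry in) = 6 → 6(6), carry out 0
  col 1: 5(5) + A(10) + 0 (carry in) = 15 → F(15), carry out 0
  col 2: 7(7) + A(10) + 0 (carry in) = 17 → 1(1), carry out 1
  col 3: 0(0) + 0(0) + 1 (carry in) = 1 → 1(1), carry out 0
Reading digits MSB→LSB: 11F6
Strip leading zeros: 11F6
= 0x11F6


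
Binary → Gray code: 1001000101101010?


Binary: 1001000101101010
Gray code: G = B XOR (B >> 1)
B >> 1 = 0100100010110101
1001000101101010 XOR 0100100010110101:
  1 XOR 0 = 1
  0 XOR 1 = 1
  0 XOR 0 = 0
  1 XOR 0 = 1
  0 XOR 1 = 1
  0 XOR 0 = 0
  0 XOR 0 = 0
  1 XOR 0 = 1
  0 XOR 1 = 1
  1 XOR 0 = 1
  1 XOR 1 = 0
  0 XOR 1 = 1
  1 XOR 0 = 1
  0 XOR 1 = 1
  1 XOR 0 = 1
  0 XOR 1 = 1
= 1101100111011111


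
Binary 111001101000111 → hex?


Group into 4-bit nibbles: 0111001101000111
  0111 = 7
  0011 = 3
  0100 = 4
  0111 = 7
= 0x7347


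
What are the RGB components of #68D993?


Hex: #68D993
R = 68₁₆ = 104
G = D9₁₆ = 217
B = 93₁₆ = 147
= RGB(104, 217, 147)


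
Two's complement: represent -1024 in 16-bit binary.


Original: 0000010000000000
Step 1 - Invert all bits: 1111101111111111
Step 2 - Add 1: 1111101111111111 + 1
= 1111110000000000 (represents -1024)


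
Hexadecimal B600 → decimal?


Positional values:
Position 0: 0 × 16^0 = 0 × 1 = 0
Position 1: 0 × 16^1 = 0 × 16 = 0
Position 2: 6 × 16^2 = 6 × 256 = 1536
Position 3: B × 16^3 = 11 × 4096 = 45056
Sum = 0 + 0 + 1536 + 45056
= 46592


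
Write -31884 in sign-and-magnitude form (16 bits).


Sign bit: 1 (negative)
Magnitude: 31884 = 111110010001100
= 1111110010001100


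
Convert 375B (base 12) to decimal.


Positional values (base 12):
  B × 12^0 = 11 × 1 = 11
  5 × 12^1 = 5 × 12 = 60
  7 × 12^2 = 7 × 144 = 1008
  3 × 12^3 = 3 × 1728 = 5184
Sum = 11 + 60 + 1008 + 5184
= 6263


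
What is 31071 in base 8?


Divide by 8 repeatedly:
31071 ÷ 8 = 3883 remainder 7
3883 ÷ 8 = 485 remainder 3
485 ÷ 8 = 60 remainder 5
60 ÷ 8 = 7 remainder 4
7 ÷ 8 = 0 remainder 7
Reading remainders bottom-up:
= 0o74537


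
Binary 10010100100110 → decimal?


Positional values:
Bit 1: 1 × 2^1 = 2
Bit 2: 1 × 2^2 = 4
Bit 5: 1 × 2^5 = 32
Bit 8: 1 × 2^8 = 256
Bit 10: 1 × 2^10 = 1024
Bit 13: 1 × 2^13 = 8192
Sum = 2 + 4 + 32 + 256 + 1024 + 8192
= 9510


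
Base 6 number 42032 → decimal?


Positional values (base 6):
  2 × 6^0 = 2 × 1 = 2
  3 × 6^1 = 3 × 6 = 18
  0 × 6^2 = 0 × 36 = 0
  2 × 6^3 = 2 × 216 = 432
  4 × 6^4 = 4 × 1296 = 5184
Sum = 2 + 18 + 0 + 432 + 5184
= 5636


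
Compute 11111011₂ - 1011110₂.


Align and subtract column by column (LSB to MSB, borrowing when needed):
  11111011
- 01011110
  --------
  col 0: (1 - 0 borrow-in) - 0 → 1 - 0 = 1, borrow out 0
  col 1: (1 - 0 borrow-in) - 1 → 1 - 1 = 0, borrow out 0
  col 2: (0 - 0 borrow-in) - 1 → borrow from next column: (0+2) - 1 = 1, borrow out 1
  col 3: (1 - 1 borrow-in) - 1 → borrow from next column: (0+2) - 1 = 1, borrow out 1
  col 4: (1 - 1 borrow-in) - 1 → borrow from next column: (0+2) - 1 = 1, borrow out 1
  col 5: (1 - 1 borrow-in) - 0 → 0 - 0 = 0, borrow out 0
  col 6: (1 - 0 borrow-in) - 1 → 1 - 1 = 0, borrow out 0
  col 7: (1 - 0 borrow-in) - 0 → 1 - 0 = 1, borrow out 0
Reading bits MSB→LSB: 10011101
Strip leading zeros: 10011101
= 10011101


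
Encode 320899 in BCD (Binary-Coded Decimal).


Each digit → 4-bit binary:
  3 → 0011
  2 → 0010
  0 → 0000
  8 → 1000
  9 → 1001
  9 → 1001
= 0011 0010 0000 1000 1001 1001


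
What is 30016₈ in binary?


Each octal digit → 3 binary bits:
  3 = 011
  0 = 000
  0 = 000
  1 = 001
  6 = 110
Concatenate: 011 000 000 001 110
= 011000000001110


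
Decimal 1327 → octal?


Divide by 8 repeatedly:
1327 ÷ 8 = 165 remainder 7
165 ÷ 8 = 20 remainder 5
20 ÷ 8 = 2 remainder 4
2 ÷ 8 = 0 remainder 2
Reading remainders bottom-up:
= 0o2457


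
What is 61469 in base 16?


Divide by 16 repeatedly:
61469 ÷ 16 = 3841 remainder 13 (D)
3841 ÷ 16 = 240 remainder 1 (1)
240 ÷ 16 = 15 remainder 0 (0)
15 ÷ 16 = 0 remainder 15 (F)
Reading remainders bottom-up:
= 0xF01D


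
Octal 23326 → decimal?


Positional values:
Position 0: 6 × 8^0 = 6
Position 1: 2 × 8^1 = 16
Position 2: 3 × 8^2 = 192
Position 3: 3 × 8^3 = 1536
Position 4: 2 × 8^4 = 8192
Sum = 6 + 16 + 192 + 1536 + 8192
= 9942


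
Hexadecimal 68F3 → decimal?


Positional values:
Position 0: 3 × 16^0 = 3 × 1 = 3
Position 1: F × 16^1 = 15 × 16 = 240
Position 2: 8 × 16^2 = 8 × 256 = 2048
Position 3: 6 × 16^3 = 6 × 4096 = 24576
Sum = 3 + 240 + 2048 + 24576
= 26867


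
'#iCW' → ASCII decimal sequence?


String: '#iCW'  (4 characters)
Per-character ASCII lookup:
  '#': special character: '#' = 35
  'i': lowercase starts at 97: 'i' = 97 + 8 = 105
  'C': uppercase starts at 65: 'C' = 65 + 2 = 67
  'W': uppercase starts at 65: 'W' = 65 + 22 = 87
= 35 105 67 87


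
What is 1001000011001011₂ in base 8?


Group into 3-bit groups: 001001000011001011
  001 = 1
  001 = 1
  000 = 0
  011 = 3
  001 = 1
  011 = 3
= 0o110313


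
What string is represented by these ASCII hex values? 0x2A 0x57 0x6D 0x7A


Codes (hex): 0x2A 0x57 0x6D 0x7A
Per-code ASCII lookup:
  0x2A = 42  (special character) → '*'
  0x57 = 87  (range 65-90: uppercase, 87 - 65 = 22) → 'W'
  0x6D = 109  (range 97-122: lowercase, 109 - 97 = 12) → 'm'
  0x7A = 122  (range 97-122: lowercase, 122 - 97 = 25) → 'z'
= '*Wmz'


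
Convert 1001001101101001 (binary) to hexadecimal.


Group into 4-bit nibbles: 1001001101101001
  1001 = 9
  0011 = 3
  0110 = 6
  1001 = 9
= 0x9369


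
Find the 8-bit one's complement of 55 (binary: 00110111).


Original: 00110111
Invert all bits:
  bit 0: 0 → 1
  bit 1: 0 → 1
  bit 2: 1 → 0
  bit 3: 1 → 0
  bit 4: 0 → 1
  bit 5: 1 → 0
  bit 6: 1 → 0
  bit 7: 1 → 0
= 11001000


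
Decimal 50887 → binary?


Divide by 2 repeatedly:
50887 ÷ 2 = 25443 remainder 1
25443 ÷ 2 = 12721 remainder 1
12721 ÷ 2 = 6360 remainder 1
6360 ÷ 2 = 3180 remainder 0
3180 ÷ 2 = 1590 remainder 0
1590 ÷ 2 = 795 remainder 0
795 ÷ 2 = 397 remainder 1
397 ÷ 2 = 198 remainder 1
198 ÷ 2 = 99 remainder 0
99 ÷ 2 = 49 remainder 1
49 ÷ 2 = 24 remainder 1
24 ÷ 2 = 12 remainder 0
12 ÷ 2 = 6 remainder 0
6 ÷ 2 = 3 remainder 0
3 ÷ 2 = 1 remainder 1
1 ÷ 2 = 0 remainder 1
Reading remainders bottom-up:
= 1100011011000111


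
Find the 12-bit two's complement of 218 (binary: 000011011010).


Original: 000011011010
Step 1 - Invert all bits: 111100100101
Step 2 - Add 1: 111100100101 + 1
= 111100100110 (represents -218)


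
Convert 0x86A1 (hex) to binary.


Each hex digit → 4 binary bits:
  8 = 1000
  6 = 0110
  A = 1010
  1 = 0001
Concatenate: 1000 0110 1010 0001
= 1000011010100001


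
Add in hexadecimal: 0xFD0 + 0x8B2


Align and add column by column (LSB to MSB, each column mod 16 with carry):
  0FD0
+ 08B2
  ----
  col 0: 0(0) + 2(2) + 0 (carry in) = 2 → 2(2), carry out 0
  col 1: D(13) + B(11) + 0 (carry in) = 24 → 8(8), carry out 1
  col 2: F(15) + 8(8) + 1 (carry in) = 24 → 8(8), carry out 1
  col 3: 0(0) + 0(0) + 1 (carry in) = 1 → 1(1), carry out 0
Reading digits MSB→LSB: 1882
Strip leading zeros: 1882
= 0x1882


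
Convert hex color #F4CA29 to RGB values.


Hex: #F4CA29
R = F4₁₆ = 244
G = CA₁₆ = 202
B = 29₁₆ = 41
= RGB(244, 202, 41)


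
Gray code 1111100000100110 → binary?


Gray code: 1111100000100110
MSB stays the same: 1
Each subsequent bit = prev_binary XOR current_gray:
  B[1] = 1 XOR 1 = 0
  B[2] = 0 XOR 1 = 1
  B[3] = 1 XOR 1 = 0
  B[4] = 0 XOR 1 = 1
  B[5] = 1 XOR 0 = 1
  B[6] = 1 XOR 0 = 1
  B[7] = 1 XOR 0 = 1
  B[8] = 1 XOR 0 = 1
  B[9] = 1 XOR 0 = 1
  B[10] = 1 XOR 1 = 0
  B[11] = 0 XOR 0 = 0
  B[12] = 0 XOR 0 = 0
  B[13] = 0 XOR 1 = 1
  B[14] = 1 XOR 1 = 0
  B[15] = 0 XOR 0 = 0
= 1010111111000100 (44996 decimal)


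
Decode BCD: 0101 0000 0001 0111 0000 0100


Each 4-bit group → digit:
  0101 → 5
  0000 → 0
  0001 → 1
  0111 → 7
  0000 → 0
  0100 → 4
= 501704


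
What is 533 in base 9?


Divide by 9 repeatedly:
533 ÷ 9 = 59 remainder 2
59 ÷ 9 = 6 remainder 5
6 ÷ 9 = 0 remainder 6
Reading remainders bottom-up:
= 652


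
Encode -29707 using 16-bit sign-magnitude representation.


Sign bit: 1 (negative)
Magnitude: 29707 = 111010000001011
= 1111010000001011


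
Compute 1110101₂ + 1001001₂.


Align and add column by column (LSB to MSB, carry propagating):
  01110101
+ 01001001
  --------
  col 0: 1 + 1 + 0 (carry in) = 2 → bit 0, carry out 1
  col 1: 0 + 0 + 1 (carry in) = 1 → bit 1, carry out 0
  col 2: 1 + 0 + 0 (carry in) = 1 → bit 1, carry out 0
  col 3: 0 + 1 + 0 (carry in) = 1 → bit 1, carry out 0
  col 4: 1 + 0 + 0 (carry in) = 1 → bit 1, carry out 0
  col 5: 1 + 0 + 0 (carry in) = 1 → bit 1, carry out 0
  col 6: 1 + 1 + 0 (carry in) = 2 → bit 0, carry out 1
  col 7: 0 + 0 + 1 (carry in) = 1 → bit 1, carry out 0
Reading bits MSB→LSB: 10111110
Strip leading zeros: 10111110
= 10111110


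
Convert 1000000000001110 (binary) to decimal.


Positional values:
Bit 1: 1 × 2^1 = 2
Bit 2: 1 × 2^2 = 4
Bit 3: 1 × 2^3 = 8
Bit 15: 1 × 2^15 = 32768
Sum = 2 + 4 + 8 + 32768
= 32782


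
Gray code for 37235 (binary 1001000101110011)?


Binary: 1001000101110011
Gray code: G = B XOR (B >> 1)
B >> 1 = 0100100010111001
1001000101110011 XOR 0100100010111001:
  1 XOR 0 = 1
  0 XOR 1 = 1
  0 XOR 0 = 0
  1 XOR 0 = 1
  0 XOR 1 = 1
  0 XOR 0 = 0
  0 XOR 0 = 0
  1 XOR 0 = 1
  0 XOR 1 = 1
  1 XOR 0 = 1
  1 XOR 1 = 0
  1 XOR 1 = 0
  0 XOR 1 = 1
  0 XOR 0 = 0
  1 XOR 0 = 1
  1 XOR 1 = 0
= 1101100111001010


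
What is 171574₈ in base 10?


Positional values:
Position 0: 4 × 8^0 = 4
Position 1: 7 × 8^1 = 56
Position 2: 5 × 8^2 = 320
Position 3: 1 × 8^3 = 512
Position 4: 7 × 8^4 = 28672
Position 5: 1 × 8^5 = 32768
Sum = 4 + 56 + 320 + 512 + 28672 + 32768
= 62332


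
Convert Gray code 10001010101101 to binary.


Gray code: 10001010101101
MSB stays the same: 1
Each subsequent bit = prev_binary XOR current_gray:
  B[1] = 1 XOR 0 = 1
  B[2] = 1 XOR 0 = 1
  B[3] = 1 XOR 0 = 1
  B[4] = 1 XOR 1 = 0
  B[5] = 0 XOR 0 = 0
  B[6] = 0 XOR 1 = 1
  B[7] = 1 XOR 0 = 1
  B[8] = 1 XOR 1 = 0
  B[9] = 0 XOR 0 = 0
  B[10] = 0 XOR 1 = 1
  B[11] = 1 XOR 1 = 0
  B[12] = 0 XOR 0 = 0
  B[13] = 0 XOR 1 = 1
= 11110011001001 (15561 decimal)


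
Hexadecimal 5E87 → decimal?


Positional values:
Position 0: 7 × 16^0 = 7 × 1 = 7
Position 1: 8 × 16^1 = 8 × 16 = 128
Position 2: E × 16^2 = 14 × 256 = 3584
Position 3: 5 × 16^3 = 5 × 4096 = 20480
Sum = 7 + 128 + 3584 + 20480
= 24199


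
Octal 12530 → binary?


Each octal digit → 3 binary bits:
  1 = 001
  2 = 010
  5 = 101
  3 = 011
  0 = 000
Concatenate: 001 010 101 011 000
= 001010101011000


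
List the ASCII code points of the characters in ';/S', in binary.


String: ';/S'  (3 characters)
Per-character ASCII lookup:
  ';': special character: ';' = 59 → 111011
  '/': special character: '/' = 47 → 101111
  'S': uppercase starts at 65: 'S' = 65 + 18 = 83 → 1010011
= 111011 101111 1010011


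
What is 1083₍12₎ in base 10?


Positional values (base 12):
  3 × 12^0 = 3 × 1 = 3
  8 × 12^1 = 8 × 12 = 96
  0 × 12^2 = 0 × 144 = 0
  1 × 12^3 = 1 × 1728 = 1728
Sum = 3 + 96 + 0 + 1728
= 1827


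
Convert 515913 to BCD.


Each digit → 4-bit binary:
  5 → 0101
  1 → 0001
  5 → 0101
  9 → 1001
  1 → 0001
  3 → 0011
= 0101 0001 0101 1001 0001 0011


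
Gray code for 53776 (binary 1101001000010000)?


Binary: 1101001000010000
Gray code: G = B XOR (B >> 1)
B >> 1 = 0110100100001000
1101001000010000 XOR 0110100100001000:
  1 XOR 0 = 1
  1 XOR 1 = 0
  0 XOR 1 = 1
  1 XOR 0 = 1
  0 XOR 1 = 1
  0 XOR 0 = 0
  1 XOR 0 = 1
  0 XOR 1 = 1
  0 XOR 0 = 0
  0 XOR 0 = 0
  0 XOR 0 = 0
  1 XOR 0 = 1
  0 XOR 1 = 1
  0 XOR 0 = 0
  0 XOR 0 = 0
  0 XOR 0 = 0
= 1011101100011000


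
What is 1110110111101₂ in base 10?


Positional values:
Bit 0: 1 × 2^0 = 1
Bit 2: 1 × 2^2 = 4
Bit 3: 1 × 2^3 = 8
Bit 4: 1 × 2^4 = 16
Bit 5: 1 × 2^5 = 32
Bit 7: 1 × 2^7 = 128
Bit 8: 1 × 2^8 = 256
Bit 10: 1 × 2^10 = 1024
Bit 11: 1 × 2^11 = 2048
Bit 12: 1 × 2^12 = 4096
Sum = 1 + 4 + 8 + 16 + 32 + 128 + 256 + 1024 + 2048 + 4096
= 7613


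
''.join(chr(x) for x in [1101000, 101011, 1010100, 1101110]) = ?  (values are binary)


Codes (binary): 1101000 101011 1010100 1101110
Per-code ASCII lookup:
  1101000 = 104  (range 97-122: lowercase, 104 - 97 = 7) → 'h'
  101011 = 43  (special character) → '+'
  1010100 = 84  (range 65-90: uppercase, 84 - 65 = 19) → 'T'
  1101110 = 110  (range 97-122: lowercase, 110 - 97 = 13) → 'n'
= 'h+Tn'


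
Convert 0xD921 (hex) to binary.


Each hex digit → 4 binary bits:
  D = 1101
  9 = 1001
  2 = 0010
  1 = 0001
Concatenate: 1101 1001 0010 0001
= 1101100100100001


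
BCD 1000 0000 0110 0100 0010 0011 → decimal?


Each 4-bit group → digit:
  1000 → 8
  0000 → 0
  0110 → 6
  0100 → 4
  0010 → 2
  0011 → 3
= 806423


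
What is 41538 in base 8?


Divide by 8 repeatedly:
41538 ÷ 8 = 5192 remainder 2
5192 ÷ 8 = 649 remainder 0
649 ÷ 8 = 81 remainder 1
81 ÷ 8 = 10 remainder 1
10 ÷ 8 = 1 remainder 2
1 ÷ 8 = 0 remainder 1
Reading remainders bottom-up:
= 0o121102


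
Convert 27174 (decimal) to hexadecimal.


Divide by 16 repeatedly:
27174 ÷ 16 = 1698 remainder 6 (6)
1698 ÷ 16 = 106 remainder 2 (2)
106 ÷ 16 = 6 remainder 10 (A)
6 ÷ 16 = 0 remainder 6 (6)
Reading remainders bottom-up:
= 0x6A26


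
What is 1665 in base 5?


Divide by 5 repeatedly:
1665 ÷ 5 = 333 remainder 0
333 ÷ 5 = 66 remainder 3
66 ÷ 5 = 13 remainder 1
13 ÷ 5 = 2 remainder 3
2 ÷ 5 = 0 remainder 2
Reading remainders bottom-up:
= 23130


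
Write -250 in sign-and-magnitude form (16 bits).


Sign bit: 1 (negative)
Magnitude: 250 = 000000011111010
= 1000000011111010


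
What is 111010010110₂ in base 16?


Group into 4-bit nibbles: 111010010110
  1110 = E
  1001 = 9
  0110 = 6
= 0xE96


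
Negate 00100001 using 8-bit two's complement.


Original: 00100001
Step 1 - Invert all bits: 11011110
Step 2 - Add 1: 11011110 + 1
= 11011111 (represents -33)


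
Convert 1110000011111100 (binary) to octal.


Group into 3-bit groups: 001110000011111100
  001 = 1
  110 = 6
  000 = 0
  011 = 3
  111 = 7
  100 = 4
= 0o160374


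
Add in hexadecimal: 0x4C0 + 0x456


Align and add column by column (LSB to MSB, each column mod 16 with carry):
  04C0
+ 0456
  ----
  col 0: 0(0) + 6(6) + 0 (carry in) = 6 → 6(6), carry out 0
  col 1: C(12) + 5(5) + 0 (carry in) = 17 → 1(1), carry out 1
  col 2: 4(4) + 4(4) + 1 (carry in) = 9 → 9(9), carry out 0
  col 3: 0(0) + 0(0) + 0 (carry in) = 0 → 0(0), carry out 0
Reading digits MSB→LSB: 0916
Strip leading zeros: 916
= 0x916


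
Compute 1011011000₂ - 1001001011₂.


Align and subtract column by column (LSB to MSB, borrowing when needed):
  1011011000
- 1001001011
  ----------
  col 0: (0 - 0 borrow-in) - 1 → borrow from next column: (0+2) - 1 = 1, borrow out 1
  col 1: (0 - 1 borrow-in) - 1 → borrow from next column: (-1+2) - 1 = 0, borrow out 1
  col 2: (0 - 1 borrow-in) - 0 → borrow from next column: (-1+2) - 0 = 1, borrow out 1
  col 3: (1 - 1 borrow-in) - 1 → borrow from next column: (0+2) - 1 = 1, borrow out 1
  col 4: (1 - 1 borrow-in) - 0 → 0 - 0 = 0, borrow out 0
  col 5: (0 - 0 borrow-in) - 0 → 0 - 0 = 0, borrow out 0
  col 6: (1 - 0 borrow-in) - 1 → 1 - 1 = 0, borrow out 0
  col 7: (1 - 0 borrow-in) - 0 → 1 - 0 = 1, borrow out 0
  col 8: (0 - 0 borrow-in) - 0 → 0 - 0 = 0, borrow out 0
  col 9: (1 - 0 borrow-in) - 1 → 1 - 1 = 0, borrow out 0
Reading bits MSB→LSB: 0010001101
Strip leading zeros: 10001101
= 10001101


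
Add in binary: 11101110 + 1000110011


Align and add column by column (LSB to MSB, carry propagating):
  00011101110
+ 01000110011
  -----------
  col 0: 0 + 1 + 0 (carry in) = 1 → bit 1, carry out 0
  col 1: 1 + 1 + 0 (carry in) = 2 → bit 0, carry out 1
  col 2: 1 + 0 + 1 (carry in) = 2 → bit 0, carry out 1
  col 3: 1 + 0 + 1 (carry in) = 2 → bit 0, carry out 1
  col 4: 0 + 1 + 1 (carry in) = 2 → bit 0, carry out 1
  col 5: 1 + 1 + 1 (carry in) = 3 → bit 1, carry out 1
  col 6: 1 + 0 + 1 (carry in) = 2 → bit 0, carry out 1
  col 7: 1 + 0 + 1 (carry in) = 2 → bit 0, carry out 1
  col 8: 0 + 0 + 1 (carry in) = 1 → bit 1, carry out 0
  col 9: 0 + 1 + 0 (carry in) = 1 → bit 1, carry out 0
  col 10: 0 + 0 + 0 (carry in) = 0 → bit 0, carry out 0
Reading bits MSB→LSB: 01100100001
Strip leading zeros: 1100100001
= 1100100001


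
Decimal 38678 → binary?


Divide by 2 repeatedly:
38678 ÷ 2 = 19339 remainder 0
19339 ÷ 2 = 9669 remainder 1
9669 ÷ 2 = 4834 remainder 1
4834 ÷ 2 = 2417 remainder 0
2417 ÷ 2 = 1208 remainder 1
1208 ÷ 2 = 604 remainder 0
604 ÷ 2 = 302 remainder 0
302 ÷ 2 = 151 remainder 0
151 ÷ 2 = 75 remainder 1
75 ÷ 2 = 37 remainder 1
37 ÷ 2 = 18 remainder 1
18 ÷ 2 = 9 remainder 0
9 ÷ 2 = 4 remainder 1
4 ÷ 2 = 2 remainder 0
2 ÷ 2 = 1 remainder 0
1 ÷ 2 = 0 remainder 1
Reading remainders bottom-up:
= 1001011100010110


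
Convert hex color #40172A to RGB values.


Hex: #40172A
R = 40₁₆ = 64
G = 17₁₆ = 23
B = 2A₁₆ = 42
= RGB(64, 23, 42)


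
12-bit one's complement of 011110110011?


Original: 011110110011
Invert all bits:
  bit 0: 0 → 1
  bit 1: 1 → 0
  bit 2: 1 → 0
  bit 3: 1 → 0
  bit 4: 1 → 0
  bit 5: 0 → 1
  bit 6: 1 → 0
  bit 7: 1 → 0
  bit 8: 0 → 1
  bit 9: 0 → 1
  bit 10: 1 → 0
  bit 11: 1 → 0
= 100001001100


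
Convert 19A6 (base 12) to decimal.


Positional values (base 12):
  6 × 12^0 = 6 × 1 = 6
  A × 12^1 = 10 × 12 = 120
  9 × 12^2 = 9 × 144 = 1296
  1 × 12^3 = 1 × 1728 = 1728
Sum = 6 + 120 + 1296 + 1728
= 3150


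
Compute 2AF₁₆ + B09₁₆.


Align and add column by column (LSB to MSB, each column mod 16 with carry):
  02AF
+ 0B09
  ----
  col 0: F(15) + 9(9) + 0 (carry in) = 24 → 8(8), carry out 1
  col 1: A(10) + 0(0) + 1 (carry in) = 11 → B(11), carry out 0
  col 2: 2(2) + B(11) + 0 (carry in) = 13 → D(13), carry out 0
  col 3: 0(0) + 0(0) + 0 (carry in) = 0 → 0(0), carry out 0
Reading digits MSB→LSB: 0DB8
Strip leading zeros: DB8
= 0xDB8


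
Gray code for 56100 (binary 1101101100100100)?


Binary: 1101101100100100
Gray code: G = B XOR (B >> 1)
B >> 1 = 0110110110010010
1101101100100100 XOR 0110110110010010:
  1 XOR 0 = 1
  1 XOR 1 = 0
  0 XOR 1 = 1
  1 XOR 0 = 1
  1 XOR 1 = 0
  0 XOR 1 = 1
  1 XOR 0 = 1
  1 XOR 1 = 0
  0 XOR 1 = 1
  0 XOR 0 = 0
  1 XOR 0 = 1
  0 XOR 1 = 1
  0 XOR 0 = 0
  1 XOR 0 = 1
  0 XOR 1 = 1
  0 XOR 0 = 0
= 1011011010110110


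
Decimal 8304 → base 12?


Divide by 12 repeatedly:
8304 ÷ 12 = 692 remainder 0
692 ÷ 12 = 57 remainder 8
57 ÷ 12 = 4 remainder 9
4 ÷ 12 = 0 remainder 4
Reading remainders bottom-up:
= 4980


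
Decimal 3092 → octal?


Divide by 8 repeatedly:
3092 ÷ 8 = 386 remainder 4
386 ÷ 8 = 48 remainder 2
48 ÷ 8 = 6 remainder 0
6 ÷ 8 = 0 remainder 6
Reading remainders bottom-up:
= 0o6024


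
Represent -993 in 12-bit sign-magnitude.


Sign bit: 1 (negative)
Magnitude: 993 = 01111100001
= 101111100001


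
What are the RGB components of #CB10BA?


Hex: #CB10BA
R = CB₁₆ = 203
G = 10₁₆ = 16
B = BA₁₆ = 186
= RGB(203, 16, 186)


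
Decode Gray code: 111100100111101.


Gray code: 111100100111101
MSB stays the same: 1
Each subsequent bit = prev_binary XOR current_gray:
  B[1] = 1 XOR 1 = 0
  B[2] = 0 XOR 1 = 1
  B[3] = 1 XOR 1 = 0
  B[4] = 0 XOR 0 = 0
  B[5] = 0 XOR 0 = 0
  B[6] = 0 XOR 1 = 1
  B[7] = 1 XOR 0 = 1
  B[8] = 1 XOR 0 = 1
  B[9] = 1 XOR 1 = 0
  B[10] = 0 XOR 1 = 1
  B[11] = 1 XOR 1 = 0
  B[12] = 0 XOR 1 = 1
  B[13] = 1 XOR 0 = 1
  B[14] = 1 XOR 1 = 0
= 101000111010110 (20950 decimal)


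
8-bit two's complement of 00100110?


Original: 00100110
Step 1 - Invert all bits: 11011001
Step 2 - Add 1: 11011001 + 1
= 11011010 (represents -38)


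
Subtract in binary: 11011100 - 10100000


Align and subtract column by column (LSB to MSB, borrowing when needed):
  11011100
- 10100000
  --------
  col 0: (0 - 0 borrow-in) - 0 → 0 - 0 = 0, borrow out 0
  col 1: (0 - 0 borrow-in) - 0 → 0 - 0 = 0, borrow out 0
  col 2: (1 - 0 borrow-in) - 0 → 1 - 0 = 1, borrow out 0
  col 3: (1 - 0 borrow-in) - 0 → 1 - 0 = 1, borrow out 0
  col 4: (1 - 0 borrow-in) - 0 → 1 - 0 = 1, borrow out 0
  col 5: (0 - 0 borrow-in) - 1 → borrow from next column: (0+2) - 1 = 1, borrow out 1
  col 6: (1 - 1 borrow-in) - 0 → 0 - 0 = 0, borrow out 0
  col 7: (1 - 0 borrow-in) - 1 → 1 - 1 = 0, borrow out 0
Reading bits MSB→LSB: 00111100
Strip leading zeros: 111100
= 111100


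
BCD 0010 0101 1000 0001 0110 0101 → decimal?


Each 4-bit group → digit:
  0010 → 2
  0101 → 5
  1000 → 8
  0001 → 1
  0110 → 6
  0101 → 5
= 258165


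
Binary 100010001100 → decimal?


Positional values:
Bit 2: 1 × 2^2 = 4
Bit 3: 1 × 2^3 = 8
Bit 7: 1 × 2^7 = 128
Bit 11: 1 × 2^11 = 2048
Sum = 4 + 8 + 128 + 2048
= 2188


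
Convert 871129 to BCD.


Each digit → 4-bit binary:
  8 → 1000
  7 → 0111
  1 → 0001
  1 → 0001
  2 → 0010
  9 → 1001
= 1000 0111 0001 0001 0010 1001


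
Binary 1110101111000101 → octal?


Group into 3-bit groups: 001110101111000101
  001 = 1
  110 = 6
  101 = 5
  111 = 7
  000 = 0
  101 = 5
= 0o165705


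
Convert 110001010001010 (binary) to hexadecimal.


Group into 4-bit nibbles: 0110001010001010
  0110 = 6
  0010 = 2
  1000 = 8
  1010 = A
= 0x628A


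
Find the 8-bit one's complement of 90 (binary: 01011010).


Original: 01011010
Invert all bits:
  bit 0: 0 → 1
  bit 1: 1 → 0
  bit 2: 0 → 1
  bit 3: 1 → 0
  bit 4: 1 → 0
  bit 5: 0 → 1
  bit 6: 1 → 0
  bit 7: 0 → 1
= 10100101


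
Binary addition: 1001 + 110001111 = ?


Align and add column by column (LSB to MSB, carry propagating):
  0000001001
+ 0110001111
  ----------
  col 0: 1 + 1 + 0 (carry in) = 2 → bit 0, carry out 1
  col 1: 0 + 1 + 1 (carry in) = 2 → bit 0, carry out 1
  col 2: 0 + 1 + 1 (carry in) = 2 → bit 0, carry out 1
  col 3: 1 + 1 + 1 (carry in) = 3 → bit 1, carry out 1
  col 4: 0 + 0 + 1 (carry in) = 1 → bit 1, carry out 0
  col 5: 0 + 0 + 0 (carry in) = 0 → bit 0, carry out 0
  col 6: 0 + 0 + 0 (carry in) = 0 → bit 0, carry out 0
  col 7: 0 + 1 + 0 (carry in) = 1 → bit 1, carry out 0
  col 8: 0 + 1 + 0 (carry in) = 1 → bit 1, carry out 0
  col 9: 0 + 0 + 0 (carry in) = 0 → bit 0, carry out 0
Reading bits MSB→LSB: 0110011000
Strip leading zeros: 110011000
= 110011000


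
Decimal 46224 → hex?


Divide by 16 repeatedly:
46224 ÷ 16 = 2889 remainder 0 (0)
2889 ÷ 16 = 180 remainder 9 (9)
180 ÷ 16 = 11 remainder 4 (4)
11 ÷ 16 = 0 remainder 11 (B)
Reading remainders bottom-up:
= 0xB490


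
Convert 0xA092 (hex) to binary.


Each hex digit → 4 binary bits:
  A = 1010
  0 = 0000
  9 = 1001
  2 = 0010
Concatenate: 1010 0000 1001 0010
= 1010000010010010


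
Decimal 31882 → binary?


Divide by 2 repeatedly:
31882 ÷ 2 = 15941 remainder 0
15941 ÷ 2 = 7970 remainder 1
7970 ÷ 2 = 3985 remainder 0
3985 ÷ 2 = 1992 remainder 1
1992 ÷ 2 = 996 remainder 0
996 ÷ 2 = 498 remainder 0
498 ÷ 2 = 249 remainder 0
249 ÷ 2 = 124 remainder 1
124 ÷ 2 = 62 remainder 0
62 ÷ 2 = 31 remainder 0
31 ÷ 2 = 15 remainder 1
15 ÷ 2 = 7 remainder 1
7 ÷ 2 = 3 remainder 1
3 ÷ 2 = 1 remainder 1
1 ÷ 2 = 0 remainder 1
Reading remainders bottom-up:
= 111110010001010


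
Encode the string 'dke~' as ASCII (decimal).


String: 'dke~'  (4 characters)
Per-character ASCII lookup:
  'd': lowercase starts at 97: 'd' = 97 + 3 = 100
  'k': lowercase starts at 97: 'k' = 97 + 10 = 107
  'e': lowercase starts at 97: 'e' = 97 + 4 = 101
  '~': special character: '~' = 126
= 100 107 101 126


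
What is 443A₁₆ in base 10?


Positional values:
Position 0: A × 16^0 = 10 × 1 = 10
Position 1: 3 × 16^1 = 3 × 16 = 48
Position 2: 4 × 16^2 = 4 × 256 = 1024
Position 3: 4 × 16^3 = 4 × 4096 = 16384
Sum = 10 + 48 + 1024 + 16384
= 17466


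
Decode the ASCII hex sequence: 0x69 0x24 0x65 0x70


Codes (hex): 0x69 0x24 0x65 0x70
Per-code ASCII lookup:
  0x69 = 105  (range 97-122: lowercase, 105 - 97 = 8) → 'i'
  0x24 = 36  (special character) → '$'
  0x65 = 101  (range 97-122: lowercase, 101 - 97 = 4) → 'e'
  0x70 = 112  (range 97-122: lowercase, 112 - 97 = 15) → 'p'
= 'i$ep'


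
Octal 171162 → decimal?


Positional values:
Position 0: 2 × 8^0 = 2
Position 1: 6 × 8^1 = 48
Position 2: 1 × 8^2 = 64
Position 3: 1 × 8^3 = 512
Position 4: 7 × 8^4 = 28672
Position 5: 1 × 8^5 = 32768
Sum = 2 + 48 + 64 + 512 + 28672 + 32768
= 62066


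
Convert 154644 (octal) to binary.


Each octal digit → 3 binary bits:
  1 = 001
  5 = 101
  4 = 100
  6 = 110
  4 = 100
  4 = 100
Concatenate: 001 101 100 110 100 100
= 001101100110100100


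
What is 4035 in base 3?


Divide by 3 repeatedly:
4035 ÷ 3 = 1345 remainder 0
1345 ÷ 3 = 448 remainder 1
448 ÷ 3 = 149 remainder 1
149 ÷ 3 = 49 remainder 2
49 ÷ 3 = 16 remainder 1
16 ÷ 3 = 5 remainder 1
5 ÷ 3 = 1 remainder 2
1 ÷ 3 = 0 remainder 1
Reading remainders bottom-up:
= 12112110


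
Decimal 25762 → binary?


Divide by 2 repeatedly:
25762 ÷ 2 = 12881 remainder 0
12881 ÷ 2 = 6440 remainder 1
6440 ÷ 2 = 3220 remainder 0
3220 ÷ 2 = 1610 remainder 0
1610 ÷ 2 = 805 remainder 0
805 ÷ 2 = 402 remainder 1
402 ÷ 2 = 201 remainder 0
201 ÷ 2 = 100 remainder 1
100 ÷ 2 = 50 remainder 0
50 ÷ 2 = 25 remainder 0
25 ÷ 2 = 12 remainder 1
12 ÷ 2 = 6 remainder 0
6 ÷ 2 = 3 remainder 0
3 ÷ 2 = 1 remainder 1
1 ÷ 2 = 0 remainder 1
Reading remainders bottom-up:
= 110010010100010


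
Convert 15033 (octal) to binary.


Each octal digit → 3 binary bits:
  1 = 001
  5 = 101
  0 = 000
  3 = 011
  3 = 011
Concatenate: 001 101 000 011 011
= 001101000011011


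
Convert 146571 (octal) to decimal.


Positional values:
Position 0: 1 × 8^0 = 1
Position 1: 7 × 8^1 = 56
Position 2: 5 × 8^2 = 320
Position 3: 6 × 8^3 = 3072
Position 4: 4 × 8^4 = 16384
Position 5: 1 × 8^5 = 32768
Sum = 1 + 56 + 320 + 3072 + 16384 + 32768
= 52601


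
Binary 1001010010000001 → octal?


Group into 3-bit groups: 001001010010000001
  001 = 1
  001 = 1
  010 = 2
  010 = 2
  000 = 0
  001 = 1
= 0o112201


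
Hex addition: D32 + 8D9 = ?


Align and add column by column (LSB to MSB, each column mod 16 with carry):
  0D32
+ 08D9
  ----
  col 0: 2(2) + 9(9) + 0 (carry in) = 11 → B(11), carry out 0
  col 1: 3(3) + D(13) + 0 (carry in) = 16 → 0(0), carry out 1
  col 2: D(13) + 8(8) + 1 (carry in) = 22 → 6(6), carry out 1
  col 3: 0(0) + 0(0) + 1 (carry in) = 1 → 1(1), carry out 0
Reading digits MSB→LSB: 160B
Strip leading zeros: 160B
= 0x160B


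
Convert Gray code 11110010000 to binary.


Gray code: 11110010000
MSB stays the same: 1
Each subsequent bit = prev_binary XOR current_gray:
  B[1] = 1 XOR 1 = 0
  B[2] = 0 XOR 1 = 1
  B[3] = 1 XOR 1 = 0
  B[4] = 0 XOR 0 = 0
  B[5] = 0 XOR 0 = 0
  B[6] = 0 XOR 1 = 1
  B[7] = 1 XOR 0 = 1
  B[8] = 1 XOR 0 = 1
  B[9] = 1 XOR 0 = 1
  B[10] = 1 XOR 0 = 1
= 10100011111 (1311 decimal)


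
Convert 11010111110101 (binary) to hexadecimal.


Group into 4-bit nibbles: 0011010111110101
  0011 = 3
  0101 = 5
  1111 = F
  0101 = 5
= 0x35F5


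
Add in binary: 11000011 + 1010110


Align and add column by column (LSB to MSB, carry propagating):
  011000011
+ 001010110
  ---------
  col 0: 1 + 0 + 0 (carry in) = 1 → bit 1, carry out 0
  col 1: 1 + 1 + 0 (carry in) = 2 → bit 0, carry out 1
  col 2: 0 + 1 + 1 (carry in) = 2 → bit 0, carry out 1
  col 3: 0 + 0 + 1 (carry in) = 1 → bit 1, carry out 0
  col 4: 0 + 1 + 0 (carry in) = 1 → bit 1, carry out 0
  col 5: 0 + 0 + 0 (carry in) = 0 → bit 0, carry out 0
  col 6: 1 + 1 + 0 (carry in) = 2 → bit 0, carry out 1
  col 7: 1 + 0 + 1 (carry in) = 2 → bit 0, carry out 1
  col 8: 0 + 0 + 1 (carry in) = 1 → bit 1, carry out 0
Reading bits MSB→LSB: 100011001
Strip leading zeros: 100011001
= 100011001


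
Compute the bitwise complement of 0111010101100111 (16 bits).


Original: 0111010101100111
Invert all bits:
  bit 0: 0 → 1
  bit 1: 1 → 0
  bit 2: 1 → 0
  bit 3: 1 → 0
  bit 4: 0 → 1
  bit 5: 1 → 0
  bit 6: 0 → 1
  bit 7: 1 → 0
  bit 8: 0 → 1
  bit 9: 1 → 0
  bit 10: 1 → 0
  bit 11: 0 → 1
  bit 12: 0 → 1
  bit 13: 1 → 0
  bit 14: 1 → 0
  bit 15: 1 → 0
= 1000101010011000


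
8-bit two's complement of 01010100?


Original: 01010100
Step 1 - Invert all bits: 10101011
Step 2 - Add 1: 10101011 + 1
= 10101100 (represents -84)


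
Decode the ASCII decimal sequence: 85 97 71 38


Codes (decimal): 85 97 71 38
Per-code ASCII lookup:
  85  (range 65-90: uppercase, 85 - 65 = 20) → 'U'
  97  (range 97-122: lowercase, 97 - 97 = 0) → 'a'
  71  (range 65-90: uppercase, 71 - 65 = 6) → 'G'
  38  (special character) → '&'
= 'UaG&'


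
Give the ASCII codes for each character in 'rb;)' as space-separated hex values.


String: 'rb;)'  (4 characters)
Per-character ASCII lookup:
  'r': lowercase starts at 97: 'r' = 97 + 17 = 114 → 0x72
  'b': lowercase starts at 97: 'b' = 97 + 1 = 98 → 0x62
  ';': special character: ';' = 59 → 0x3B
  ')': special character: ')' = 41 → 0x29
= 0x72 0x62 0x3B 0x29


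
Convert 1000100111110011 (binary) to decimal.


Positional values:
Bit 0: 1 × 2^0 = 1
Bit 1: 1 × 2^1 = 2
Bit 4: 1 × 2^4 = 16
Bit 5: 1 × 2^5 = 32
Bit 6: 1 × 2^6 = 64
Bit 7: 1 × 2^7 = 128
Bit 8: 1 × 2^8 = 256
Bit 11: 1 × 2^11 = 2048
Bit 15: 1 × 2^15 = 32768
Sum = 1 + 2 + 16 + 32 + 64 + 128 + 256 + 2048 + 32768
= 35315


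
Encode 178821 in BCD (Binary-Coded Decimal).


Each digit → 4-bit binary:
  1 → 0001
  7 → 0111
  8 → 1000
  8 → 1000
  2 → 0010
  1 → 0001
= 0001 0111 1000 1000 0010 0001


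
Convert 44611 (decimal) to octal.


Divide by 8 repeatedly:
44611 ÷ 8 = 5576 remainder 3
5576 ÷ 8 = 697 remainder 0
697 ÷ 8 = 87 remainder 1
87 ÷ 8 = 10 remainder 7
10 ÷ 8 = 1 remainder 2
1 ÷ 8 = 0 remainder 1
Reading remainders bottom-up:
= 0o127103


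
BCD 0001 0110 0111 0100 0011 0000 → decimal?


Each 4-bit group → digit:
  0001 → 1
  0110 → 6
  0111 → 7
  0100 → 4
  0011 → 3
  0000 → 0
= 167430


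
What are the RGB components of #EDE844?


Hex: #EDE844
R = ED₁₆ = 237
G = E8₁₆ = 232
B = 44₁₆ = 68
= RGB(237, 232, 68)


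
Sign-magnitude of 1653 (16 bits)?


Sign bit: 0 (positive)
Magnitude: 1653 = 000011001110101
= 0000011001110101


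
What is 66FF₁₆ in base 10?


Positional values:
Position 0: F × 16^0 = 15 × 1 = 15
Position 1: F × 16^1 = 15 × 16 = 240
Position 2: 6 × 16^2 = 6 × 256 = 1536
Position 3: 6 × 16^3 = 6 × 4096 = 24576
Sum = 15 + 240 + 1536 + 24576
= 26367


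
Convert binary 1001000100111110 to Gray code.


Binary: 1001000100111110
Gray code: G = B XOR (B >> 1)
B >> 1 = 0100100010011111
1001000100111110 XOR 0100100010011111:
  1 XOR 0 = 1
  0 XOR 1 = 1
  0 XOR 0 = 0
  1 XOR 0 = 1
  0 XOR 1 = 1
  0 XOR 0 = 0
  0 XOR 0 = 0
  1 XOR 0 = 1
  0 XOR 1 = 1
  0 XOR 0 = 0
  1 XOR 0 = 1
  1 XOR 1 = 0
  1 XOR 1 = 0
  1 XOR 1 = 0
  1 XOR 1 = 0
  0 XOR 1 = 1
= 1101100110100001


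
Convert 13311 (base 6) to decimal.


Positional values (base 6):
  1 × 6^0 = 1 × 1 = 1
  1 × 6^1 = 1 × 6 = 6
  3 × 6^2 = 3 × 36 = 108
  3 × 6^3 = 3 × 216 = 648
  1 × 6^4 = 1 × 1296 = 1296
Sum = 1 + 6 + 108 + 648 + 1296
= 2059


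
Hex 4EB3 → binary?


Each hex digit → 4 binary bits:
  4 = 0100
  E = 1110
  B = 1011
  3 = 0011
Concatenate: 0100 1110 1011 0011
= 0100111010110011


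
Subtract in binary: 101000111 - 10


Align and subtract column by column (LSB to MSB, borrowing when needed):
  101000111
- 000000010
  ---------
  col 0: (1 - 0 borrow-in) - 0 → 1 - 0 = 1, borrow out 0
  col 1: (1 - 0 borrow-in) - 1 → 1 - 1 = 0, borrow out 0
  col 2: (1 - 0 borrow-in) - 0 → 1 - 0 = 1, borrow out 0
  col 3: (0 - 0 borrow-in) - 0 → 0 - 0 = 0, borrow out 0
  col 4: (0 - 0 borrow-in) - 0 → 0 - 0 = 0, borrow out 0
  col 5: (0 - 0 borrow-in) - 0 → 0 - 0 = 0, borrow out 0
  col 6: (1 - 0 borrow-in) - 0 → 1 - 0 = 1, borrow out 0
  col 7: (0 - 0 borrow-in) - 0 → 0 - 0 = 0, borrow out 0
  col 8: (1 - 0 borrow-in) - 0 → 1 - 0 = 1, borrow out 0
Reading bits MSB→LSB: 101000101
Strip leading zeros: 101000101
= 101000101


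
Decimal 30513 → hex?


Divide by 16 repeatedly:
30513 ÷ 16 = 1907 remainder 1 (1)
1907 ÷ 16 = 119 remainder 3 (3)
119 ÷ 16 = 7 remainder 7 (7)
7 ÷ 16 = 0 remainder 7 (7)
Reading remainders bottom-up:
= 0x7731


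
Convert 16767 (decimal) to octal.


Divide by 8 repeatedly:
16767 ÷ 8 = 2095 remainder 7
2095 ÷ 8 = 261 remainder 7
261 ÷ 8 = 32 remainder 5
32 ÷ 8 = 4 remainder 0
4 ÷ 8 = 0 remainder 4
Reading remainders bottom-up:
= 0o40577


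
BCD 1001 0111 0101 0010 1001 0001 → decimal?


Each 4-bit group → digit:
  1001 → 9
  0111 → 7
  0101 → 5
  0010 → 2
  1001 → 9
  0001 → 1
= 975291


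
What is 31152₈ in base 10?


Positional values:
Position 0: 2 × 8^0 = 2
Position 1: 5 × 8^1 = 40
Position 2: 1 × 8^2 = 64
Position 3: 1 × 8^3 = 512
Position 4: 3 × 8^4 = 12288
Sum = 2 + 40 + 64 + 512 + 12288
= 12906
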